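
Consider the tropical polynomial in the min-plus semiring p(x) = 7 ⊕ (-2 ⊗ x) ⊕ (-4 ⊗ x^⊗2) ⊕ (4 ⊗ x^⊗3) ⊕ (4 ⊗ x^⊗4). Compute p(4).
p(4) = 2

A tropical monomial a ⊗ x^⊗i evaluates to a + i · x. Evaluating each term at x = 4:
  Term 0 contributes 7 + 0 · 4 = 7
  Term 1 contributes -2 + 1 · 4 = 2
  Term 2 contributes -4 + 2 · 4 = 4
  Term 3 contributes 4 + 3 · 4 = 16
  Term 4 contributes 4 + 4 · 4 = 20
p(4) = ⊕ of these = min[7, 2, 4, 16, 20] = 2.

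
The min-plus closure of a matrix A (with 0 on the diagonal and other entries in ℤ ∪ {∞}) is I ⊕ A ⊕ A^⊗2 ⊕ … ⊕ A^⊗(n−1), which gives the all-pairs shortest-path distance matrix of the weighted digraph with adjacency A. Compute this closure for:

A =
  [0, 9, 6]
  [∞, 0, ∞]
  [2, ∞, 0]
Closure =
  [0, 9, 6]
  [∞, 0, ∞]
  [2, 11, 0]

This is the Floyd-Warshall all-pairs shortest-path computation. For each intermediate vertex k = 0, 1, …, 2, update dist[i][j] ← min(dist[i][j], dist[i][k] + dist[k][j]). The final matrix gives, for each (i, j), the minimum total weight of any directed path from i to j (possibly empty when i = j).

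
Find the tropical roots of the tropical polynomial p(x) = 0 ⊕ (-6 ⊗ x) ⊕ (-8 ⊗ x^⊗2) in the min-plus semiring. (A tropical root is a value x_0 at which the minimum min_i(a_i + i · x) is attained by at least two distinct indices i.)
Roots: {2, 6}

Each tropical root is a break point of the lower envelope of the lines y = a_i + i · x (there are 3 lines, with slopes 0, 1, ..., 2). Only the lines that attain the minimum somewhere contribute to roots; other lines are dominated. Here the surviving (envelope) indices are i = 2, i = 1, i = 0.
Intersections between consecutive envelope lines give the roots: for adjacent envelope indices i < j the intersection is x = (a_i − a_j) / (j − i). Reading off the sorted break points: {2, 6}.
Verification: at each break x_0, at least two indices attain the minimum of min_i(a_i + i · x_0).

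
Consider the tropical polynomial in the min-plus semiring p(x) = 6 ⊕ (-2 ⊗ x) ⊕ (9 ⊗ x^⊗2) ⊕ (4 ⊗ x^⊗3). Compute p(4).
p(4) = 2

A tropical monomial a ⊗ x^⊗i evaluates to a + i · x. Evaluating each term at x = 4:
  Term 0 contributes 6 + 0 · 4 = 6
  Term 1 contributes -2 + 1 · 4 = 2
  Term 2 contributes 9 + 2 · 4 = 17
  Term 3 contributes 4 + 3 · 4 = 16
p(4) = ⊕ of these = min[6, 2, 17, 16] = 2.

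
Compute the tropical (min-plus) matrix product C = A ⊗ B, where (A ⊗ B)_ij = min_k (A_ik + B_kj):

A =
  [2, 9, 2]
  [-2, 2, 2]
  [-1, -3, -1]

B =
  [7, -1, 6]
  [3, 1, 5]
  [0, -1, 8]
A ⊗ B =
  [2, 1, 8]
  [2, -3, 4]
  [-1, -2, 2]

Apply the min-plus product entry-by-entry:
  C[0][0] = min over k of (A[0][0] + B[0][0] = 2 + 7 = 9, A[0][1] + B[1][0] = 9 + 3 = 12, A[0][2] + B[2][0] = 2 + 0 = 2) = 2 (attained at k = 2)
  C[0][1] = min over k of (A[0][0] + B[0][1] = 2 + -1 = 1, A[0][1] + B[1][1] = 9 + 1 = 10, A[0][2] + B[2][1] = 2 + -1 = 1) = 1 (attained at k = 0)
  C[0][2] = min over k of (A[0][0] + B[0][2] = 2 + 6 = 8, A[0][1] + B[1][2] = 9 + 5 = 14, A[0][2] + B[2][2] = 2 + 8 = 10) = 8 (attained at k = 0)
  C[1][0] = min over k of (A[1][0] + B[0][0] = -2 + 7 = 5, A[1][1] + B[1][0] = 2 + 3 = 5, A[1][2] + B[2][0] = 2 + 0 = 2) = 2 (attained at k = 2)
  C[1][1] = min over k of (A[1][0] + B[0][1] = -2 + -1 = -3, A[1][1] + B[1][1] = 2 + 1 = 3, A[1][2] + B[2][1] = 2 + -1 = 1) = -3 (attained at k = 0)
  C[1][2] = min over k of (A[1][0] + B[0][2] = -2 + 6 = 4, A[1][1] + B[1][2] = 2 + 5 = 7, A[1][2] + B[2][2] = 2 + 8 = 10) = 4 (attained at k = 0)
  C[2][0] = min over k of (A[2][0] + B[0][0] = -1 + 7 = 6, A[2][1] + B[1][0] = -3 + 3 = 0, A[2][2] + B[2][0] = -1 + 0 = -1) = -1 (attained at k = 2)
  C[2][1] = min over k of (A[2][0] + B[0][1] = -1 + -1 = -2, A[2][1] + B[1][1] = -3 + 1 = -2, A[2][2] + B[2][1] = -1 + -1 = -2) = -2 (attained at k = 0)
  C[2][2] = min over k of (A[2][0] + B[0][2] = -1 + 6 = 5, A[2][1] + B[1][2] = -3 + 5 = 2, A[2][2] + B[2][2] = -1 + 8 = 7) = 2 (attained at k = 1)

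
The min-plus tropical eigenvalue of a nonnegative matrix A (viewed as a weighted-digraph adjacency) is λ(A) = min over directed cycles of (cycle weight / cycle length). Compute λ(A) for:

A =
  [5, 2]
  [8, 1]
λ(A) = 1

Enumerate directed cycles and compute their means (weight / length). Sample:
  cycle 0 → 0: weight = 5, length = 1, mean = 5/1 ≈ 5.000
  cycle 1 → 1: weight = 1, length = 1, mean = 1/1 ≈ 1.000
  cycle 0 → 1 → 0: weight = 10, length = 2, mean = 10/2 ≈ 5.000
  cycle 1 → 0 → 1: weight = 10, length = 2, mean = 10/2 ≈ 5.000
Minimum mean = 1.000, attained e.g. along the cycle 1 → 1 with weight 1 and length 1. So λ(A) = 1/1 = 1.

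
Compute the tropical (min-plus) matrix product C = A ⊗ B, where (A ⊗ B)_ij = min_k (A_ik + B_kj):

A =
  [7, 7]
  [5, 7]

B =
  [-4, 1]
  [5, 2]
A ⊗ B =
  [3, 8]
  [1, 6]

Apply the min-plus product entry-by-entry:
  C[0][0] = min over k of (A[0][0] + B[0][0] = 7 + -4 = 3, A[0][1] + B[1][0] = 7 + 5 = 12) = 3 (attained at k = 0)
  C[0][1] = min over k of (A[0][0] + B[0][1] = 7 + 1 = 8, A[0][1] + B[1][1] = 7 + 2 = 9) = 8 (attained at k = 0)
  C[1][0] = min over k of (A[1][0] + B[0][0] = 5 + -4 = 1, A[1][1] + B[1][0] = 7 + 5 = 12) = 1 (attained at k = 0)
  C[1][1] = min over k of (A[1][0] + B[0][1] = 5 + 1 = 6, A[1][1] + B[1][1] = 7 + 2 = 9) = 6 (attained at k = 0)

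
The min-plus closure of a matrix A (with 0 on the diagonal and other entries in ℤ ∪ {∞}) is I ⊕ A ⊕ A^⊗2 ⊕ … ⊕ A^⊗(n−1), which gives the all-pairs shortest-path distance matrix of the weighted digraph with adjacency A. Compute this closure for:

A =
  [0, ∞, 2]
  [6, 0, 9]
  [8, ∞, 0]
Closure =
  [0, ∞, 2]
  [6, 0, 8]
  [8, ∞, 0]

This is the Floyd-Warshall all-pairs shortest-path computation. For each intermediate vertex k = 0, 1, …, 2, update dist[i][j] ← min(dist[i][j], dist[i][k] + dist[k][j]). The final matrix gives, for each (i, j), the minimum total weight of any directed path from i to j (possibly empty when i = j).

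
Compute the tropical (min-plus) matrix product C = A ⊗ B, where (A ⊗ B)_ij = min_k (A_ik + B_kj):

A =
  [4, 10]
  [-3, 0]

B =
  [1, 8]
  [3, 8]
A ⊗ B =
  [5, 12]
  [-2, 5]

Apply the min-plus product entry-by-entry:
  C[0][0] = min over k of (A[0][0] + B[0][0] = 4 + 1 = 5, A[0][1] + B[1][0] = 10 + 3 = 13) = 5 (attained at k = 0)
  C[0][1] = min over k of (A[0][0] + B[0][1] = 4 + 8 = 12, A[0][1] + B[1][1] = 10 + 8 = 18) = 12 (attained at k = 0)
  C[1][0] = min over k of (A[1][0] + B[0][0] = -3 + 1 = -2, A[1][1] + B[1][0] = 0 + 3 = 3) = -2 (attained at k = 0)
  C[1][1] = min over k of (A[1][0] + B[0][1] = -3 + 8 = 5, A[1][1] + B[1][1] = 0 + 8 = 8) = 5 (attained at k = 0)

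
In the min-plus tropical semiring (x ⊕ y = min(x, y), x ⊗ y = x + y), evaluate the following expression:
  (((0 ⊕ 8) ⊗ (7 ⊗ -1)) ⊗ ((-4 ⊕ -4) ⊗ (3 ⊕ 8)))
(((0 ⊕ 8) ⊗ (7 ⊗ -1)) ⊗ ((-4 ⊕ -4) ⊗ (3 ⊕ 8))) = 5

Expand innermost to outermost. Recall ⊕ takes the minimum of its arguments and ⊗ takes their sum. Working out the expression (((0 ⊕ 8) ⊗ (7 ⊗ -1)) ⊗ ((-4 ⊕ -4) ⊗ (3 ⊕ 8))) gives 5.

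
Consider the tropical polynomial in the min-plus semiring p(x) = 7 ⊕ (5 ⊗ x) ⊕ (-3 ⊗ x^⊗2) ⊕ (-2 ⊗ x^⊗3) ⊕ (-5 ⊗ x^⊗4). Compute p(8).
p(8) = 7

A tropical monomial a ⊗ x^⊗i evaluates to a + i · x. Evaluating each term at x = 8:
  Term 0 contributes 7 + 0 · 8 = 7
  Term 1 contributes 5 + 1 · 8 = 13
  Term 2 contributes -3 + 2 · 8 = 13
  Term 3 contributes -2 + 3 · 8 = 22
  Term 4 contributes -5 + 4 · 8 = 27
p(8) = ⊕ of these = min[7, 13, 13, 22, 27] = 7.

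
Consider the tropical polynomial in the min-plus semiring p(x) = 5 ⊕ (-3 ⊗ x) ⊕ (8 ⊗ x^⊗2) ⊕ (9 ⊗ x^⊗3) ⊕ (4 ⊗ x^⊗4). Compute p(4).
p(4) = 1

A tropical monomial a ⊗ x^⊗i evaluates to a + i · x. Evaluating each term at x = 4:
  Term 0 contributes 5 + 0 · 4 = 5
  Term 1 contributes -3 + 1 · 4 = 1
  Term 2 contributes 8 + 2 · 4 = 16
  Term 3 contributes 9 + 3 · 4 = 21
  Term 4 contributes 4 + 4 · 4 = 20
p(4) = ⊕ of these = min[5, 1, 16, 21, 20] = 1.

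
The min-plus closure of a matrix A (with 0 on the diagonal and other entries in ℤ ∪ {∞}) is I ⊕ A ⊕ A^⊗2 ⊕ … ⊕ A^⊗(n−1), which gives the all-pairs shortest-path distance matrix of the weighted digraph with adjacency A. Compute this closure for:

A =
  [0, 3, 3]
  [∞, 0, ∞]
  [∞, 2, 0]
Closure =
  [0, 3, 3]
  [∞, 0, ∞]
  [∞, 2, 0]

This is the Floyd-Warshall all-pairs shortest-path computation. For each intermediate vertex k = 0, 1, …, 2, update dist[i][j] ← min(dist[i][j], dist[i][k] + dist[k][j]). The final matrix gives, for each (i, j), the minimum total weight of any directed path from i to j (possibly empty when i = j).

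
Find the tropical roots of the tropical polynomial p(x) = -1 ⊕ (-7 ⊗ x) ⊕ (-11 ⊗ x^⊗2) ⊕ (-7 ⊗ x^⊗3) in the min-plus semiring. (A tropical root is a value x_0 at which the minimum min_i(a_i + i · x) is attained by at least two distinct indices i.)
Roots: {-4, 4, 6}

Each tropical root is a break point of the lower envelope of the lines y = a_i + i · x (there are 4 lines, with slopes 0, 1, ..., 3). Only the lines that attain the minimum somewhere contribute to roots; other lines are dominated. Here the surviving (envelope) indices are i = 3, i = 2, i = 1, i = 0.
Intersections between consecutive envelope lines give the roots: for adjacent envelope indices i < j the intersection is x = (a_i − a_j) / (j − i). Reading off the sorted break points: {-4, 4, 6}.
Verification: at each break x_0, at least two indices attain the minimum of min_i(a_i + i · x_0).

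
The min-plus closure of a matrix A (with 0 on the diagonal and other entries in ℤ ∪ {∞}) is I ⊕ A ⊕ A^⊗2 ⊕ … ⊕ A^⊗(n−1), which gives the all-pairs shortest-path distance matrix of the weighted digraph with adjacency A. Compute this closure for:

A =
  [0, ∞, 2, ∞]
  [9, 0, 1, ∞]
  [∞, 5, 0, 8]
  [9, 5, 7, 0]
Closure =
  [0, 7, 2, 10]
  [9, 0, 1, 9]
  [14, 5, 0, 8]
  [9, 5, 6, 0]

This is the Floyd-Warshall all-pairs shortest-path computation. For each intermediate vertex k = 0, 1, …, 3, update dist[i][j] ← min(dist[i][j], dist[i][k] + dist[k][j]). The final matrix gives, for each (i, j), the minimum total weight of any directed path from i to j (possibly empty when i = j).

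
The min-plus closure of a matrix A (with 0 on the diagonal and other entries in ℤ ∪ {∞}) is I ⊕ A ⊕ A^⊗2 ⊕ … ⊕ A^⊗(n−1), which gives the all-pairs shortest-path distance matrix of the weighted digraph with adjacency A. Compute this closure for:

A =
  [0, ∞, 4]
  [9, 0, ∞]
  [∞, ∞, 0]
Closure =
  [0, ∞, 4]
  [9, 0, 13]
  [∞, ∞, 0]

This is the Floyd-Warshall all-pairs shortest-path computation. For each intermediate vertex k = 0, 1, …, 2, update dist[i][j] ← min(dist[i][j], dist[i][k] + dist[k][j]). The final matrix gives, for each (i, j), the minimum total weight of any directed path from i to j (possibly empty when i = j).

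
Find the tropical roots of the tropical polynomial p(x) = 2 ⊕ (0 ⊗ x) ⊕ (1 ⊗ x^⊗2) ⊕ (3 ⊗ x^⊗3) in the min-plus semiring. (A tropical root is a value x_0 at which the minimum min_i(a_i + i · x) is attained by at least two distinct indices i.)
Roots: {-2, -1, 2}

Each tropical root is a break point of the lower envelope of the lines y = a_i + i · x (there are 4 lines, with slopes 0, 1, ..., 3). Only the lines that attain the minimum somewhere contribute to roots; other lines are dominated. Here the surviving (envelope) indices are i = 3, i = 2, i = 1, i = 0.
Intersections between consecutive envelope lines give the roots: for adjacent envelope indices i < j the intersection is x = (a_i − a_j) / (j − i). Reading off the sorted break points: {-2, -1, 2}.
Verification: at each break x_0, at least two indices attain the minimum of min_i(a_i + i · x_0).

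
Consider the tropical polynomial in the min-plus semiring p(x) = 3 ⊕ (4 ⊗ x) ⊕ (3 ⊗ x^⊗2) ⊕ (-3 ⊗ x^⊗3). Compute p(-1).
p(-1) = -6

A tropical monomial a ⊗ x^⊗i evaluates to a + i · x. Evaluating each term at x = -1:
  Term 0 contributes 3 + 0 · -1 = 3
  Term 1 contributes 4 + 1 · -1 = 3
  Term 2 contributes 3 + 2 · -1 = 1
  Term 3 contributes -3 + 3 · -1 = -6
p(-1) = ⊕ of these = min[3, 3, 1, -6] = -6.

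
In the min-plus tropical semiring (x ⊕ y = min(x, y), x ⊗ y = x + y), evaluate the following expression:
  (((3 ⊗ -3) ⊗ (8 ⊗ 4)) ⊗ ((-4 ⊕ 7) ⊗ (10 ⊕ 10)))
(((3 ⊗ -3) ⊗ (8 ⊗ 4)) ⊗ ((-4 ⊕ 7) ⊗ (10 ⊕ 10))) = 18

Expand innermost to outermost. Recall ⊕ takes the minimum of its arguments and ⊗ takes their sum. Working out the expression (((3 ⊗ -3) ⊗ (8 ⊗ 4)) ⊗ ((-4 ⊕ 7) ⊗ (10 ⊕ 10))) gives 18.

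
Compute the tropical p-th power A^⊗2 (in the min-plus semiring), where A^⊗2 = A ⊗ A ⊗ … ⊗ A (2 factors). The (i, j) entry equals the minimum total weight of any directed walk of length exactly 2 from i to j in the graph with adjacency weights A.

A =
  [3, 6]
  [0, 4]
A^⊗2 =
  [6, 9]
  [3, 6]

Each entry (A^⊗2)_ij equals the minimum over all length-2 walks i = v_0 → v_1 → … → v_2 = j of Σ_t A[v_t][v_{t+1}]. For example, for (i, j) = (0, 1) we minimise over 2 possible intermediate vertex sequences; the minimum is 9, attained along the walk 0 → 0 → 1.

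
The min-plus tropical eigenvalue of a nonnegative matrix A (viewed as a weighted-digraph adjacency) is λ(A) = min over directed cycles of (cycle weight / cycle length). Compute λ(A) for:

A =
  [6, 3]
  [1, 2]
λ(A) = 2

Enumerate directed cycles and compute their means (weight / length). Sample:
  cycle 0 → 0: weight = 6, length = 1, mean = 6/1 ≈ 6.000
  cycle 1 → 1: weight = 2, length = 1, mean = 2/1 ≈ 2.000
  cycle 0 → 1 → 0: weight = 4, length = 2, mean = 4/2 ≈ 2.000
  cycle 1 → 0 → 1: weight = 4, length = 2, mean = 4/2 ≈ 2.000
Minimum mean = 2.000, attained e.g. along the cycle 1 → 1 with weight 2 and length 1. So λ(A) = 2/1 = 2.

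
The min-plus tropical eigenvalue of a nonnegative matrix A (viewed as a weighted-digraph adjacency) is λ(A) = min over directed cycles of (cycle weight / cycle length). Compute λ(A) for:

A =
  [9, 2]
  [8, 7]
λ(A) = 5

Enumerate directed cycles and compute their means (weight / length). Sample:
  cycle 0 → 0: weight = 9, length = 1, mean = 9/1 ≈ 9.000
  cycle 1 → 1: weight = 7, length = 1, mean = 7/1 ≈ 7.000
  cycle 0 → 1 → 0: weight = 10, length = 2, mean = 10/2 ≈ 5.000
  cycle 1 → 0 → 1: weight = 10, length = 2, mean = 10/2 ≈ 5.000
Minimum mean = 5.000, attained e.g. along the cycle 0 → 1 → 0 with weight 10 and length 2. So λ(A) = 10/2 = 5.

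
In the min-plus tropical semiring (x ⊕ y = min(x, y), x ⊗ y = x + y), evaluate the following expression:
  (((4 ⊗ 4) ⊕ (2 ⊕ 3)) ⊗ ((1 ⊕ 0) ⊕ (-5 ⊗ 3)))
(((4 ⊗ 4) ⊕ (2 ⊕ 3)) ⊗ ((1 ⊕ 0) ⊕ (-5 ⊗ 3))) = 0

Expand innermost to outermost. Recall ⊕ takes the minimum of its arguments and ⊗ takes their sum. Working out the expression (((4 ⊗ 4) ⊕ (2 ⊕ 3)) ⊗ ((1 ⊕ 0) ⊕ (-5 ⊗ 3))) gives 0.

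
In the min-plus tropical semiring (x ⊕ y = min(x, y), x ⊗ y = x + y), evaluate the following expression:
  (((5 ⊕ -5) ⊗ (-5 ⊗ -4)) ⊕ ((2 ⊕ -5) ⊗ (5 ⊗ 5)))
(((5 ⊕ -5) ⊗ (-5 ⊗ -4)) ⊕ ((2 ⊕ -5) ⊗ (5 ⊗ 5))) = -14

Expand innermost to outermost. Recall ⊕ takes the minimum of its arguments and ⊗ takes their sum. Working out the expression (((5 ⊕ -5) ⊗ (-5 ⊗ -4)) ⊕ ((2 ⊕ -5) ⊗ (5 ⊗ 5))) gives -14.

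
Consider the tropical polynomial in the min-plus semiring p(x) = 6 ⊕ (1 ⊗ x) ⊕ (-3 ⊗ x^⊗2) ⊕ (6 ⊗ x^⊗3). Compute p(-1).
p(-1) = -5

A tropical monomial a ⊗ x^⊗i evaluates to a + i · x. Evaluating each term at x = -1:
  Term 0 contributes 6 + 0 · -1 = 6
  Term 1 contributes 1 + 1 · -1 = 0
  Term 2 contributes -3 + 2 · -1 = -5
  Term 3 contributes 6 + 3 · -1 = 3
p(-1) = ⊕ of these = min[6, 0, -5, 3] = -5.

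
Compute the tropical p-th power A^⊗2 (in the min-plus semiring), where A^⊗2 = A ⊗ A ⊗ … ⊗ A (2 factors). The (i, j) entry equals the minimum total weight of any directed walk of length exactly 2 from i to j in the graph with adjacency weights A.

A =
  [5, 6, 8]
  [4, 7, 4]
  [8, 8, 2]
A^⊗2 =
  [10, 11, 10]
  [9, 10, 6]
  [10, 10, 4]

Each entry (A^⊗2)_ij equals the minimum over all length-2 walks i = v_0 → v_1 → … → v_2 = j of Σ_t A[v_t][v_{t+1}]. For example, for (i, j) = (0, 2) we minimise over 3 possible intermediate vertex sequences; the minimum is 10, attained along the walk 0 → 1 → 2.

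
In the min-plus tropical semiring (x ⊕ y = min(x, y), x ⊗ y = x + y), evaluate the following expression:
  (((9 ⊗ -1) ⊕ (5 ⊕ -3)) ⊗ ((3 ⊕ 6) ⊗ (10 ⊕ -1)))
(((9 ⊗ -1) ⊕ (5 ⊕ -3)) ⊗ ((3 ⊕ 6) ⊗ (10 ⊕ -1))) = -1

Expand innermost to outermost. Recall ⊕ takes the minimum of its arguments and ⊗ takes their sum. Working out the expression (((9 ⊗ -1) ⊕ (5 ⊕ -3)) ⊗ ((3 ⊕ 6) ⊗ (10 ⊕ -1))) gives -1.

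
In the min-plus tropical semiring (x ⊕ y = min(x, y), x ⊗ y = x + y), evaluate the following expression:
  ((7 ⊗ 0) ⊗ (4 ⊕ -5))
((7 ⊗ 0) ⊗ (4 ⊕ -5)) = 2

Expand innermost to outermost. Recall ⊕ takes the minimum of its arguments and ⊗ takes their sum. Working out the expression ((7 ⊗ 0) ⊗ (4 ⊕ -5)) gives 2.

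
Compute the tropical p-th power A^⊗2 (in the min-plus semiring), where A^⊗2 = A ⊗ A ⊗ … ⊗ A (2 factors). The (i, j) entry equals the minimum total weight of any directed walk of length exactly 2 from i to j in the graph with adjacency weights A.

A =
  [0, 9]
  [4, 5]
A^⊗2 =
  [0, 9]
  [4, 10]

Each entry (A^⊗2)_ij equals the minimum over all length-2 walks i = v_0 → v_1 → … → v_2 = j of Σ_t A[v_t][v_{t+1}]. For example, for (i, j) = (0, 1) we minimise over 2 possible intermediate vertex sequences; the minimum is 9, attained along the walk 0 → 0 → 1.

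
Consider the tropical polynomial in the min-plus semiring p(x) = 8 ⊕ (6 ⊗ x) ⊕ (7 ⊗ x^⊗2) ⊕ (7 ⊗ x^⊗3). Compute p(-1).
p(-1) = 4

A tropical monomial a ⊗ x^⊗i evaluates to a + i · x. Evaluating each term at x = -1:
  Term 0 contributes 8 + 0 · -1 = 8
  Term 1 contributes 6 + 1 · -1 = 5
  Term 2 contributes 7 + 2 · -1 = 5
  Term 3 contributes 7 + 3 · -1 = 4
p(-1) = ⊕ of these = min[8, 5, 5, 4] = 4.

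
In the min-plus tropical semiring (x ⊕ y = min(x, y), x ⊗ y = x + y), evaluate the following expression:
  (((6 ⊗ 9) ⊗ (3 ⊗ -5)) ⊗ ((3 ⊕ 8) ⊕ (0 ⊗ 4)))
(((6 ⊗ 9) ⊗ (3 ⊗ -5)) ⊗ ((3 ⊕ 8) ⊕ (0 ⊗ 4))) = 16

Expand innermost to outermost. Recall ⊕ takes the minimum of its arguments and ⊗ takes their sum. Working out the expression (((6 ⊗ 9) ⊗ (3 ⊗ -5)) ⊗ ((3 ⊕ 8) ⊕ (0 ⊗ 4))) gives 16.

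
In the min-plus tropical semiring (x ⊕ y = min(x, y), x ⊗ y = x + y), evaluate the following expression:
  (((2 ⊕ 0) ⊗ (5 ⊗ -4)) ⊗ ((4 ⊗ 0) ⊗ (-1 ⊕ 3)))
(((2 ⊕ 0) ⊗ (5 ⊗ -4)) ⊗ ((4 ⊗ 0) ⊗ (-1 ⊕ 3))) = 4

Expand innermost to outermost. Recall ⊕ takes the minimum of its arguments and ⊗ takes their sum. Working out the expression (((2 ⊕ 0) ⊗ (5 ⊗ -4)) ⊗ ((4 ⊗ 0) ⊗ (-1 ⊕ 3))) gives 4.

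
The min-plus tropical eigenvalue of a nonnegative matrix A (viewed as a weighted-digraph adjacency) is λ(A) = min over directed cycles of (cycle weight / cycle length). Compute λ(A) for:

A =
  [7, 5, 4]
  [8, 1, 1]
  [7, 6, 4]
λ(A) = 1

Enumerate directed cycles and compute their means (weight / length). Sample:
  cycle 0 → 0: weight = 7, length = 1, mean = 7/1 ≈ 7.000
  cycle 1 → 1: weight = 1, length = 1, mean = 1/1 ≈ 1.000
  cycle 2 → 2: weight = 4, length = 1, mean = 4/1 ≈ 4.000
  cycle 0 → 1 → 0: weight = 13, length = 2, mean = 13/2 ≈ 6.500
  cycle 0 → 2 → 0: weight = 11, length = 2, mean = 11/2 ≈ 5.500
  cycle 1 → 0 → 1: weight = 13, length = 2, mean = 13/2 ≈ 6.500
Minimum mean = 1.000, attained e.g. along the cycle 1 → 1 with weight 1 and length 1. So λ(A) = 1/1 = 1.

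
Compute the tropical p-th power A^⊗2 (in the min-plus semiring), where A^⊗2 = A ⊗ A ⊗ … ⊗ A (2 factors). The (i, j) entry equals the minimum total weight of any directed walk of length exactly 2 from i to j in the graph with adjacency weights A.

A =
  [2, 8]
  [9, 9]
A^⊗2 =
  [4, 10]
  [11, 17]

Each entry (A^⊗2)_ij equals the minimum over all length-2 walks i = v_0 → v_1 → … → v_2 = j of Σ_t A[v_t][v_{t+1}]. For example, for (i, j) = (0, 1) we minimise over 2 possible intermediate vertex sequences; the minimum is 10, attained along the walk 0 → 0 → 1.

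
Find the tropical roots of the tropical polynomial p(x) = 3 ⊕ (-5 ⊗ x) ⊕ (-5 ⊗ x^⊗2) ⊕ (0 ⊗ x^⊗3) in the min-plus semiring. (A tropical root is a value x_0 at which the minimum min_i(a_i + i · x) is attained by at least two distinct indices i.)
Roots: {-5, 0, 8}

Each tropical root is a break point of the lower envelope of the lines y = a_i + i · x (there are 4 lines, with slopes 0, 1, ..., 3). Only the lines that attain the minimum somewhere contribute to roots; other lines are dominated. Here the surviving (envelope) indices are i = 3, i = 2, i = 1, i = 0.
Intersections between consecutive envelope lines give the roots: for adjacent envelope indices i < j the intersection is x = (a_i − a_j) / (j − i). Reading off the sorted break points: {-5, 0, 8}.
Verification: at each break x_0, at least two indices attain the minimum of min_i(a_i + i · x_0).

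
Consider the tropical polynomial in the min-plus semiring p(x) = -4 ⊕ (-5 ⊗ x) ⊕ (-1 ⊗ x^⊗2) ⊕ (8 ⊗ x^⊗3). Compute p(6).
p(6) = -4

A tropical monomial a ⊗ x^⊗i evaluates to a + i · x. Evaluating each term at x = 6:
  Term 0 contributes -4 + 0 · 6 = -4
  Term 1 contributes -5 + 1 · 6 = 1
  Term 2 contributes -1 + 2 · 6 = 11
  Term 3 contributes 8 + 3 · 6 = 26
p(6) = ⊕ of these = min[-4, 1, 11, 26] = -4.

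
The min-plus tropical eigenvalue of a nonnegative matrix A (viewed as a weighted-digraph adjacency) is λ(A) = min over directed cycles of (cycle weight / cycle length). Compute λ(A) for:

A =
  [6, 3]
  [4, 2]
λ(A) = 2

Enumerate directed cycles and compute their means (weight / length). Sample:
  cycle 0 → 0: weight = 6, length = 1, mean = 6/1 ≈ 6.000
  cycle 1 → 1: weight = 2, length = 1, mean = 2/1 ≈ 2.000
  cycle 0 → 1 → 0: weight = 7, length = 2, mean = 7/2 ≈ 3.500
  cycle 1 → 0 → 1: weight = 7, length = 2, mean = 7/2 ≈ 3.500
Minimum mean = 2.000, attained e.g. along the cycle 1 → 1 with weight 2 and length 1. So λ(A) = 2/1 = 2.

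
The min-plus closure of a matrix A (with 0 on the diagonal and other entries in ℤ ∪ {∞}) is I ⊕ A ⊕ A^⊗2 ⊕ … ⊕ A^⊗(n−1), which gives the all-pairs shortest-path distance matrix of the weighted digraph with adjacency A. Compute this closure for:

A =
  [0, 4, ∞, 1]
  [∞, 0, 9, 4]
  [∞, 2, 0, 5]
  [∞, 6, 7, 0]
Closure =
  [0, 4, 8, 1]
  [∞, 0, 9, 4]
  [∞, 2, 0, 5]
  [∞, 6, 7, 0]

This is the Floyd-Warshall all-pairs shortest-path computation. For each intermediate vertex k = 0, 1, …, 3, update dist[i][j] ← min(dist[i][j], dist[i][k] + dist[k][j]). The final matrix gives, for each (i, j), the minimum total weight of any directed path from i to j (possibly empty when i = j).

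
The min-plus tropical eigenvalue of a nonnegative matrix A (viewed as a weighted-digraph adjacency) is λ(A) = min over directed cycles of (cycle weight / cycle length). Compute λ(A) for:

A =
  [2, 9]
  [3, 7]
λ(A) = 2

Enumerate directed cycles and compute their means (weight / length). Sample:
  cycle 0 → 0: weight = 2, length = 1, mean = 2/1 ≈ 2.000
  cycle 1 → 1: weight = 7, length = 1, mean = 7/1 ≈ 7.000
  cycle 0 → 1 → 0: weight = 12, length = 2, mean = 12/2 ≈ 6.000
  cycle 1 → 0 → 1: weight = 12, length = 2, mean = 12/2 ≈ 6.000
Minimum mean = 2.000, attained e.g. along the cycle 0 → 0 with weight 2 and length 1. So λ(A) = 2/1 = 2.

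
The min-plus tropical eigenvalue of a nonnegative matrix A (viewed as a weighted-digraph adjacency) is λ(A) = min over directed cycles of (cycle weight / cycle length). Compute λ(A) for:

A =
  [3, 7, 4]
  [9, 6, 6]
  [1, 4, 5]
λ(A) = 5/2

Enumerate directed cycles and compute their means (weight / length). Sample:
  cycle 0 → 0: weight = 3, length = 1, mean = 3/1 ≈ 3.000
  cycle 1 → 1: weight = 6, length = 1, mean = 6/1 ≈ 6.000
  cycle 2 → 2: weight = 5, length = 1, mean = 5/1 ≈ 5.000
  cycle 0 → 1 → 0: weight = 16, length = 2, mean = 16/2 ≈ 8.000
  cycle 0 → 2 → 0: weight = 5, length = 2, mean = 5/2 ≈ 2.500
  cycle 1 → 0 → 1: weight = 16, length = 2, mean = 16/2 ≈ 8.000
Minimum mean = 2.500, attained e.g. along the cycle 0 → 2 → 0 with weight 5 and length 2. So λ(A) = 5/2 = 5/2.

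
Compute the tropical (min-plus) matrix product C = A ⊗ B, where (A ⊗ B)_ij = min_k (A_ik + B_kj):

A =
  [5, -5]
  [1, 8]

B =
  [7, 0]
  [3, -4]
A ⊗ B =
  [-2, -9]
  [8, 1]

Apply the min-plus product entry-by-entry:
  C[0][0] = min over k of (A[0][0] + B[0][0] = 5 + 7 = 12, A[0][1] + B[1][0] = -5 + 3 = -2) = -2 (attained at k = 1)
  C[0][1] = min over k of (A[0][0] + B[0][1] = 5 + 0 = 5, A[0][1] + B[1][1] = -5 + -4 = -9) = -9 (attained at k = 1)
  C[1][0] = min over k of (A[1][0] + B[0][0] = 1 + 7 = 8, A[1][1] + B[1][0] = 8 + 3 = 11) = 8 (attained at k = 0)
  C[1][1] = min over k of (A[1][0] + B[0][1] = 1 + 0 = 1, A[1][1] + B[1][1] = 8 + -4 = 4) = 1 (attained at k = 0)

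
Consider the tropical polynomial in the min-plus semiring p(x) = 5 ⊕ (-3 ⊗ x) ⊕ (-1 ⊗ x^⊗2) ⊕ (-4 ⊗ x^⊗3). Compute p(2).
p(2) = -1

A tropical monomial a ⊗ x^⊗i evaluates to a + i · x. Evaluating each term at x = 2:
  Term 0 contributes 5 + 0 · 2 = 5
  Term 1 contributes -3 + 1 · 2 = -1
  Term 2 contributes -1 + 2 · 2 = 3
  Term 3 contributes -4 + 3 · 2 = 2
p(2) = ⊕ of these = min[5, -1, 3, 2] = -1.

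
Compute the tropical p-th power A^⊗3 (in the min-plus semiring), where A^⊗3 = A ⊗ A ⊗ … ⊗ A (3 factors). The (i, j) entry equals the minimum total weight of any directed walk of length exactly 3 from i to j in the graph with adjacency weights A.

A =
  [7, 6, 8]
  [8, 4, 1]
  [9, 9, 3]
A^⊗3 =
  [16, 14, 10]
  [13, 12, 7]
  [15, 15, 9]

Each entry (A^⊗3)_ij equals the minimum over all length-3 walks i = v_0 → v_1 → … → v_3 = j of Σ_t A[v_t][v_{t+1}]. For example, for (i, j) = (0, 2) we minimise over 9 possible intermediate vertex sequences; the minimum is 10, attained along the walk 0 → 1 → 2 → 2.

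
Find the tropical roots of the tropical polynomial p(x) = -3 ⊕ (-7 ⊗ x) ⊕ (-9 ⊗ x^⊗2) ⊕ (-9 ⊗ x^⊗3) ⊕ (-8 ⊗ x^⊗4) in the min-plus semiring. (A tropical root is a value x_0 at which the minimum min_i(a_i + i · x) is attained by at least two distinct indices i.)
Roots: {-1, 0, 2, 4}

Each tropical root is a break point of the lower envelope of the lines y = a_i + i · x (there are 5 lines, with slopes 0, 1, ..., 4). Only the lines that attain the minimum somewhere contribute to roots; other lines are dominated. Here the surviving (envelope) indices are i = 4, i = 3, i = 2, i = 1, i = 0.
Intersections between consecutive envelope lines give the roots: for adjacent envelope indices i < j the intersection is x = (a_i − a_j) / (j − i). Reading off the sorted break points: {-1, 0, 2, 4}.
Verification: at each break x_0, at least two indices attain the minimum of min_i(a_i + i · x_0).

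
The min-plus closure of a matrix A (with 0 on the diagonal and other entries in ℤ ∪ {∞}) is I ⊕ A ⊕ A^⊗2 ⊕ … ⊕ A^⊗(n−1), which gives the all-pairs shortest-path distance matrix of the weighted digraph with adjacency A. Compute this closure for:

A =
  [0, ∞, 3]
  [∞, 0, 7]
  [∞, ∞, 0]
Closure =
  [0, ∞, 3]
  [∞, 0, 7]
  [∞, ∞, 0]

This is the Floyd-Warshall all-pairs shortest-path computation. For each intermediate vertex k = 0, 1, …, 2, update dist[i][j] ← min(dist[i][j], dist[i][k] + dist[k][j]). The final matrix gives, for each (i, j), the minimum total weight of any directed path from i to j (possibly empty when i = j).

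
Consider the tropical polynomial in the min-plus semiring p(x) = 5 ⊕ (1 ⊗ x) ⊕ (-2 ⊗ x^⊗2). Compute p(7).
p(7) = 5

A tropical monomial a ⊗ x^⊗i evaluates to a + i · x. Evaluating each term at x = 7:
  Term 0 contributes 5 + 0 · 7 = 5
  Term 1 contributes 1 + 1 · 7 = 8
  Term 2 contributes -2 + 2 · 7 = 12
p(7) = ⊕ of these = min[5, 8, 12] = 5.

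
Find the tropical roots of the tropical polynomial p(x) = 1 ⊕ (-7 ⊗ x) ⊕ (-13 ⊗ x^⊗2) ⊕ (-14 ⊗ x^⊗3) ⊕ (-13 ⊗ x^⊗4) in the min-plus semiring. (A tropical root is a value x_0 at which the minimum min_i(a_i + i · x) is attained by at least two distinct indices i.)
Roots: {-1, 1, 6, 8}

Each tropical root is a break point of the lower envelope of the lines y = a_i + i · x (there are 5 lines, with slopes 0, 1, ..., 4). Only the lines that attain the minimum somewhere contribute to roots; other lines are dominated. Here the surviving (envelope) indices are i = 4, i = 3, i = 2, i = 1, i = 0.
Intersections between consecutive envelope lines give the roots: for adjacent envelope indices i < j the intersection is x = (a_i − a_j) / (j − i). Reading off the sorted break points: {-1, 1, 6, 8}.
Verification: at each break x_0, at least two indices attain the minimum of min_i(a_i + i · x_0).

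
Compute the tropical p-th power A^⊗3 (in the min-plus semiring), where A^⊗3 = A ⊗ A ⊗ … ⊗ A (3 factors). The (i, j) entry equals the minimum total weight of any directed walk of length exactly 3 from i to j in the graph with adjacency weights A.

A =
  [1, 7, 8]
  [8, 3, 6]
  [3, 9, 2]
A^⊗3 =
  [3, 9, 10]
  [10, 9, 10]
  [5, 11, 6]

Each entry (A^⊗3)_ij equals the minimum over all length-3 walks i = v_0 → v_1 → … → v_3 = j of Σ_t A[v_t][v_{t+1}]. For example, for (i, j) = (0, 2) we minimise over 9 possible intermediate vertex sequences; the minimum is 10, attained along the walk 0 → 0 → 0 → 2.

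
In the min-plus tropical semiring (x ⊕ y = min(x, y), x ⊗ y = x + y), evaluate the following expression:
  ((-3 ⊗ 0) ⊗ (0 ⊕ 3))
((-3 ⊗ 0) ⊗ (0 ⊕ 3)) = -3

Expand innermost to outermost. Recall ⊕ takes the minimum of its arguments and ⊗ takes their sum. Working out the expression ((-3 ⊗ 0) ⊗ (0 ⊕ 3)) gives -3.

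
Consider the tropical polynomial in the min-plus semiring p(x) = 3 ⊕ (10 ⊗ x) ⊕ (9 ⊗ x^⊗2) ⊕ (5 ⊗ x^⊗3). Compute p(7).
p(7) = 3

A tropical monomial a ⊗ x^⊗i evaluates to a + i · x. Evaluating each term at x = 7:
  Term 0 contributes 3 + 0 · 7 = 3
  Term 1 contributes 10 + 1 · 7 = 17
  Term 2 contributes 9 + 2 · 7 = 23
  Term 3 contributes 5 + 3 · 7 = 26
p(7) = ⊕ of these = min[3, 17, 23, 26] = 3.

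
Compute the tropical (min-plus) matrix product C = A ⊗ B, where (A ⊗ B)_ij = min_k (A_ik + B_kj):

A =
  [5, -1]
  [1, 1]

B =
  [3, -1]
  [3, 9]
A ⊗ B =
  [2, 4]
  [4, 0]

Apply the min-plus product entry-by-entry:
  C[0][0] = min over k of (A[0][0] + B[0][0] = 5 + 3 = 8, A[0][1] + B[1][0] = -1 + 3 = 2) = 2 (attained at k = 1)
  C[0][1] = min over k of (A[0][0] + B[0][1] = 5 + -1 = 4, A[0][1] + B[1][1] = -1 + 9 = 8) = 4 (attained at k = 0)
  C[1][0] = min over k of (A[1][0] + B[0][0] = 1 + 3 = 4, A[1][1] + B[1][0] = 1 + 3 = 4) = 4 (attained at k = 0)
  C[1][1] = min over k of (A[1][0] + B[0][1] = 1 + -1 = 0, A[1][1] + B[1][1] = 1 + 9 = 10) = 0 (attained at k = 0)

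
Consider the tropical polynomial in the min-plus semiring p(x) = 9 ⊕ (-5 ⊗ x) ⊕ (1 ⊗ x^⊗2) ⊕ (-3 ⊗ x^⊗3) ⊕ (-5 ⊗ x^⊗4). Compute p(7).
p(7) = 2

A tropical monomial a ⊗ x^⊗i evaluates to a + i · x. Evaluating each term at x = 7:
  Term 0 contributes 9 + 0 · 7 = 9
  Term 1 contributes -5 + 1 · 7 = 2
  Term 2 contributes 1 + 2 · 7 = 15
  Term 3 contributes -3 + 3 · 7 = 18
  Term 4 contributes -5 + 4 · 7 = 23
p(7) = ⊕ of these = min[9, 2, 15, 18, 23] = 2.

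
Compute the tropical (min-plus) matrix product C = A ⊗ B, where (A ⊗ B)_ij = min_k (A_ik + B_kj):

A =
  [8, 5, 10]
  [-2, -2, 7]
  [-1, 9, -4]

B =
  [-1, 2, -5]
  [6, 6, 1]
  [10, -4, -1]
A ⊗ B =
  [7, 6, 3]
  [-3, 0, -7]
  [-2, -8, -6]

Apply the min-plus product entry-by-entry:
  C[0][0] = min over k of (A[0][0] + B[0][0] = 8 + -1 = 7, A[0][1] + B[1][0] = 5 + 6 = 11, A[0][2] + B[2][0] = 10 + 10 = 20) = 7 (attained at k = 0)
  C[0][1] = min over k of (A[0][0] + B[0][1] = 8 + 2 = 10, A[0][1] + B[1][1] = 5 + 6 = 11, A[0][2] + B[2][1] = 10 + -4 = 6) = 6 (attained at k = 2)
  C[0][2] = min over k of (A[0][0] + B[0][2] = 8 + -5 = 3, A[0][1] + B[1][2] = 5 + 1 = 6, A[0][2] + B[2][2] = 10 + -1 = 9) = 3 (attained at k = 0)
  C[1][0] = min over k of (A[1][0] + B[0][0] = -2 + -1 = -3, A[1][1] + B[1][0] = -2 + 6 = 4, A[1][2] + B[2][0] = 7 + 10 = 17) = -3 (attained at k = 0)
  C[1][1] = min over k of (A[1][0] + B[0][1] = -2 + 2 = 0, A[1][1] + B[1][1] = -2 + 6 = 4, A[1][2] + B[2][1] = 7 + -4 = 3) = 0 (attained at k = 0)
  C[1][2] = min over k of (A[1][0] + B[0][2] = -2 + -5 = -7, A[1][1] + B[1][2] = -2 + 1 = -1, A[1][2] + B[2][2] = 7 + -1 = 6) = -7 (attained at k = 0)
  C[2][0] = min over k of (A[2][0] + B[0][0] = -1 + -1 = -2, A[2][1] + B[1][0] = 9 + 6 = 15, A[2][2] + B[2][0] = -4 + 10 = 6) = -2 (attained at k = 0)
  C[2][1] = min over k of (A[2][0] + B[0][1] = -1 + 2 = 1, A[2][1] + B[1][1] = 9 + 6 = 15, A[2][2] + B[2][1] = -4 + -4 = -8) = -8 (attained at k = 2)
  C[2][2] = min over k of (A[2][0] + B[0][2] = -1 + -5 = -6, A[2][1] + B[1][2] = 9 + 1 = 10, A[2][2] + B[2][2] = -4 + -1 = -5) = -6 (attained at k = 0)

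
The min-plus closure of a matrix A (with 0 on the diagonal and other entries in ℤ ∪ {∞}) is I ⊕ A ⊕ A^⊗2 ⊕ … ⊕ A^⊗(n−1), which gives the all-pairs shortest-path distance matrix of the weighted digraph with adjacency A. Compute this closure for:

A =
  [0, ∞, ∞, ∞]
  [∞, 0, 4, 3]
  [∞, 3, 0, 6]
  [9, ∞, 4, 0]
Closure =
  [0, ∞, ∞, ∞]
  [12, 0, 4, 3]
  [15, 3, 0, 6]
  [9, 7, 4, 0]

This is the Floyd-Warshall all-pairs shortest-path computation. For each intermediate vertex k = 0, 1, …, 3, update dist[i][j] ← min(dist[i][j], dist[i][k] + dist[k][j]). The final matrix gives, for each (i, j), the minimum total weight of any directed path from i to j (possibly empty when i = j).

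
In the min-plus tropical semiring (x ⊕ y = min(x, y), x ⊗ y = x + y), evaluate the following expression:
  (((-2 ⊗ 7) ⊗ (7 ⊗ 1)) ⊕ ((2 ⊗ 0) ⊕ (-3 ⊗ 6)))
(((-2 ⊗ 7) ⊗ (7 ⊗ 1)) ⊕ ((2 ⊗ 0) ⊕ (-3 ⊗ 6))) = 2

Expand innermost to outermost. Recall ⊕ takes the minimum of its arguments and ⊗ takes their sum. Working out the expression (((-2 ⊗ 7) ⊗ (7 ⊗ 1)) ⊕ ((2 ⊗ 0) ⊕ (-3 ⊗ 6))) gives 2.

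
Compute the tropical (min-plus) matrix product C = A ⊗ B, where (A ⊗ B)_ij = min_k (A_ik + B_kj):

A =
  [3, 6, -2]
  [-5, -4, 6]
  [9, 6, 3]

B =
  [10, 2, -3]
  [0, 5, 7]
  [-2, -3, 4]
A ⊗ B =
  [-4, -5, 0]
  [-4, -3, -8]
  [1, 0, 6]

Apply the min-plus product entry-by-entry:
  C[0][0] = min over k of (A[0][0] + B[0][0] = 3 + 10 = 13, A[0][1] + B[1][0] = 6 + 0 = 6, A[0][2] + B[2][0] = -2 + -2 = -4) = -4 (attained at k = 2)
  C[0][1] = min over k of (A[0][0] + B[0][1] = 3 + 2 = 5, A[0][1] + B[1][1] = 6 + 5 = 11, A[0][2] + B[2][1] = -2 + -3 = -5) = -5 (attained at k = 2)
  C[0][2] = min over k of (A[0][0] + B[0][2] = 3 + -3 = 0, A[0][1] + B[1][2] = 6 + 7 = 13, A[0][2] + B[2][2] = -2 + 4 = 2) = 0 (attained at k = 0)
  C[1][0] = min over k of (A[1][0] + B[0][0] = -5 + 10 = 5, A[1][1] + B[1][0] = -4 + 0 = -4, A[1][2] + B[2][0] = 6 + -2 = 4) = -4 (attained at k = 1)
  C[1][1] = min over k of (A[1][0] + B[0][1] = -5 + 2 = -3, A[1][1] + B[1][1] = -4 + 5 = 1, A[1][2] + B[2][1] = 6 + -3 = 3) = -3 (attained at k = 0)
  C[1][2] = min over k of (A[1][0] + B[0][2] = -5 + -3 = -8, A[1][1] + B[1][2] = -4 + 7 = 3, A[1][2] + B[2][2] = 6 + 4 = 10) = -8 (attained at k = 0)
  C[2][0] = min over k of (A[2][0] + B[0][0] = 9 + 10 = 19, A[2][1] + B[1][0] = 6 + 0 = 6, A[2][2] + B[2][0] = 3 + -2 = 1) = 1 (attained at k = 2)
  C[2][1] = min over k of (A[2][0] + B[0][1] = 9 + 2 = 11, A[2][1] + B[1][1] = 6 + 5 = 11, A[2][2] + B[2][1] = 3 + -3 = 0) = 0 (attained at k = 2)
  C[2][2] = min over k of (A[2][0] + B[0][2] = 9 + -3 = 6, A[2][1] + B[1][2] = 6 + 7 = 13, A[2][2] + B[2][2] = 3 + 4 = 7) = 6 (attained at k = 0)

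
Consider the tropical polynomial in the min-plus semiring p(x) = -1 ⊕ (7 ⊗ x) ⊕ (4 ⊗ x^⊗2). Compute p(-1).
p(-1) = -1

A tropical monomial a ⊗ x^⊗i evaluates to a + i · x. Evaluating each term at x = -1:
  Term 0 contributes -1 + 0 · -1 = -1
  Term 1 contributes 7 + 1 · -1 = 6
  Term 2 contributes 4 + 2 · -1 = 2
p(-1) = ⊕ of these = min[-1, 6, 2] = -1.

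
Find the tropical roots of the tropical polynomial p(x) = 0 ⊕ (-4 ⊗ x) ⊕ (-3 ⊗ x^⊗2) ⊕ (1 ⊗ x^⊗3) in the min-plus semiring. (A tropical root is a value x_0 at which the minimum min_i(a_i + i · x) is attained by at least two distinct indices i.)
Roots: {-4, -1, 4}

Each tropical root is a break point of the lower envelope of the lines y = a_i + i · x (there are 4 lines, with slopes 0, 1, ..., 3). Only the lines that attain the minimum somewhere contribute to roots; other lines are dominated. Here the surviving (envelope) indices are i = 3, i = 2, i = 1, i = 0.
Intersections between consecutive envelope lines give the roots: for adjacent envelope indices i < j the intersection is x = (a_i − a_j) / (j − i). Reading off the sorted break points: {-4, -1, 4}.
Verification: at each break x_0, at least two indices attain the minimum of min_i(a_i + i · x_0).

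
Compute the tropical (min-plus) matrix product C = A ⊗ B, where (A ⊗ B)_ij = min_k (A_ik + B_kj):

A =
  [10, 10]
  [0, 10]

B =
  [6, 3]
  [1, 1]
A ⊗ B =
  [11, 11]
  [6, 3]

Apply the min-plus product entry-by-entry:
  C[0][0] = min over k of (A[0][0] + B[0][0] = 10 + 6 = 16, A[0][1] + B[1][0] = 10 + 1 = 11) = 11 (attained at k = 1)
  C[0][1] = min over k of (A[0][0] + B[0][1] = 10 + 3 = 13, A[0][1] + B[1][1] = 10 + 1 = 11) = 11 (attained at k = 1)
  C[1][0] = min over k of (A[1][0] + B[0][0] = 0 + 6 = 6, A[1][1] + B[1][0] = 10 + 1 = 11) = 6 (attained at k = 0)
  C[1][1] = min over k of (A[1][0] + B[0][1] = 0 + 3 = 3, A[1][1] + B[1][1] = 10 + 1 = 11) = 3 (attained at k = 0)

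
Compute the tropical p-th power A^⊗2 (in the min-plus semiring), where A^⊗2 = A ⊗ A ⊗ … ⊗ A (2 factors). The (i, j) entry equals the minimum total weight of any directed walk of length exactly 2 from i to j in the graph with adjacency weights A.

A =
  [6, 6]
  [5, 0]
A^⊗2 =
  [11, 6]
  [5, 0]

Each entry (A^⊗2)_ij equals the minimum over all length-2 walks i = v_0 → v_1 → … → v_2 = j of Σ_t A[v_t][v_{t+1}]. For example, for (i, j) = (0, 1) we minimise over 2 possible intermediate vertex sequences; the minimum is 6, attained along the walk 0 → 1 → 1.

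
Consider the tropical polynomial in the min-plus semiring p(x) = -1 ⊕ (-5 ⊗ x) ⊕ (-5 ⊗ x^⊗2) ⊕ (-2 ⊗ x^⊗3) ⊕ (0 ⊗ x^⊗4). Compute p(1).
p(1) = -4

A tropical monomial a ⊗ x^⊗i evaluates to a + i · x. Evaluating each term at x = 1:
  Term 0 contributes -1 + 0 · 1 = -1
  Term 1 contributes -5 + 1 · 1 = -4
  Term 2 contributes -5 + 2 · 1 = -3
  Term 3 contributes -2 + 3 · 1 = 1
  Term 4 contributes 0 + 4 · 1 = 4
p(1) = ⊕ of these = min[-1, -4, -3, 1, 4] = -4.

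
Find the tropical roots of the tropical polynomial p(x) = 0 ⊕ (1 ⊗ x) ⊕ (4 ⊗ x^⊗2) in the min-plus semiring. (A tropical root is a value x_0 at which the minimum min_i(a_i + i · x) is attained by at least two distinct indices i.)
Roots: {-3, -1}

Each tropical root is a break point of the lower envelope of the lines y = a_i + i · x (there are 3 lines, with slopes 0, 1, ..., 2). Only the lines that attain the minimum somewhere contribute to roots; other lines are dominated. Here the surviving (envelope) indices are i = 2, i = 1, i = 0.
Intersections between consecutive envelope lines give the roots: for adjacent envelope indices i < j the intersection is x = (a_i − a_j) / (j − i). Reading off the sorted break points: {-3, -1}.
Verification: at each break x_0, at least two indices attain the minimum of min_i(a_i + i · x_0).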